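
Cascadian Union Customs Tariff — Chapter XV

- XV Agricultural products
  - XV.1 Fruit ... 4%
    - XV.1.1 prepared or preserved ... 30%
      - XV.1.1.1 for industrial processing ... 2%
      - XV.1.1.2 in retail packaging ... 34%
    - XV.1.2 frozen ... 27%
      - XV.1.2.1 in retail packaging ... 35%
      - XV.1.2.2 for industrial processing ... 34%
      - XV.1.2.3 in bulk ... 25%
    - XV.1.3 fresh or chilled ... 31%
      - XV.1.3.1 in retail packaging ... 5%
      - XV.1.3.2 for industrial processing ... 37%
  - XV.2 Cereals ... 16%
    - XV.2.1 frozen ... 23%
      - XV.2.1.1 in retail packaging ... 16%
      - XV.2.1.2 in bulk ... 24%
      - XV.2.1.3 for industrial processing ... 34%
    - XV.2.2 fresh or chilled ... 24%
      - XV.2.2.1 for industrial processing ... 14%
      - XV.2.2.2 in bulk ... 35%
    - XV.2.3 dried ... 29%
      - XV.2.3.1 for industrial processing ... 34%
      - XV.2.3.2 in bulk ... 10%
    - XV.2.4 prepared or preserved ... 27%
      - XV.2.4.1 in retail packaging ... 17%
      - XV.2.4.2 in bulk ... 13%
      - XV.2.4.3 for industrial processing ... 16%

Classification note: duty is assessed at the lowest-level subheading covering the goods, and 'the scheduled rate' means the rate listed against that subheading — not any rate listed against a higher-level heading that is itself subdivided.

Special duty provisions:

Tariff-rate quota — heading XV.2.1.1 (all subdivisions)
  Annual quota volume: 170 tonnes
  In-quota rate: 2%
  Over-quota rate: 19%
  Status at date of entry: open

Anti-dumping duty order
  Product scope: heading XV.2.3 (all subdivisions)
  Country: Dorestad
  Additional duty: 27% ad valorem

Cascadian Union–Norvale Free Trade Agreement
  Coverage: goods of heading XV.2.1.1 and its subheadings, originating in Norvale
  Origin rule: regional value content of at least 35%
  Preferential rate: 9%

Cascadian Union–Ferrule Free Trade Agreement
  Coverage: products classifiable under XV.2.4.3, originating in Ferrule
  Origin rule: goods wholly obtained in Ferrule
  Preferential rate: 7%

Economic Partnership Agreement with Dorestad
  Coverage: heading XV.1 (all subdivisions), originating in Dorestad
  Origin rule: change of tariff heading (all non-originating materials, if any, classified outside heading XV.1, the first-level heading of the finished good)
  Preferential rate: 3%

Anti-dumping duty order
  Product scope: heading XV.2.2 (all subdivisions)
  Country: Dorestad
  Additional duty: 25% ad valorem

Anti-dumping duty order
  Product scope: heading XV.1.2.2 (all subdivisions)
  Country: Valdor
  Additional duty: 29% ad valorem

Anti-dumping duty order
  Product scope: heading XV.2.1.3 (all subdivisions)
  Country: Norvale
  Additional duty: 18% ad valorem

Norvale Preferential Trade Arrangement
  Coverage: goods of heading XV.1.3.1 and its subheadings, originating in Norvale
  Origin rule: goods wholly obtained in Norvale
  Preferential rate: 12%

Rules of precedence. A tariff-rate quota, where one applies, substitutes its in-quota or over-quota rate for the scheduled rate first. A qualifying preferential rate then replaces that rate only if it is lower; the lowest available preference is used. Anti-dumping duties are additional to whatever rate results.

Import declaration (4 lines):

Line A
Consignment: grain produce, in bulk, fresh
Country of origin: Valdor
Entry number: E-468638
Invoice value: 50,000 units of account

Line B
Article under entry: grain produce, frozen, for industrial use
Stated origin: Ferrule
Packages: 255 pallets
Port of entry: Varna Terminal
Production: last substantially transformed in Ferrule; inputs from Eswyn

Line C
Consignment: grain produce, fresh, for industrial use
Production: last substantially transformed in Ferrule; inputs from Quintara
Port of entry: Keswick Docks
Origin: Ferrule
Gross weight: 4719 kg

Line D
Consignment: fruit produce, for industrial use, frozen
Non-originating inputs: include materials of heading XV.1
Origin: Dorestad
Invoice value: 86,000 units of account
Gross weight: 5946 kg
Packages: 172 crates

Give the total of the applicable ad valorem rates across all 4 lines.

Line A: grain → XV.2; fresh → XV.2.2; in bulk → XV.2.2.2. Scheduled 35%. No special measure applies. → 35%.
Line B: grain → XV.2; frozen → XV.2.1; for industrial use → XV.2.1.3. Scheduled 34%. Ferrule agreement on XV.2.4.3: XV.2.1.3 not covered. → 34%.
Line C: grain → XV.2; fresh → XV.2.2; for industrial use → XV.2.2.1. Scheduled 14%. Ferrule agreement on XV.2.4.3: XV.2.2.1 not covered. → 14%.
Line D: fruit → XV.1; frozen → XV.1.2; for industrial use → XV.1.2.2. Scheduled 34%. Dorestad agreement on XV.1: CTH not met. → 34%.
Sum: 35% + 34% + 14% + 34% = 117%.

117%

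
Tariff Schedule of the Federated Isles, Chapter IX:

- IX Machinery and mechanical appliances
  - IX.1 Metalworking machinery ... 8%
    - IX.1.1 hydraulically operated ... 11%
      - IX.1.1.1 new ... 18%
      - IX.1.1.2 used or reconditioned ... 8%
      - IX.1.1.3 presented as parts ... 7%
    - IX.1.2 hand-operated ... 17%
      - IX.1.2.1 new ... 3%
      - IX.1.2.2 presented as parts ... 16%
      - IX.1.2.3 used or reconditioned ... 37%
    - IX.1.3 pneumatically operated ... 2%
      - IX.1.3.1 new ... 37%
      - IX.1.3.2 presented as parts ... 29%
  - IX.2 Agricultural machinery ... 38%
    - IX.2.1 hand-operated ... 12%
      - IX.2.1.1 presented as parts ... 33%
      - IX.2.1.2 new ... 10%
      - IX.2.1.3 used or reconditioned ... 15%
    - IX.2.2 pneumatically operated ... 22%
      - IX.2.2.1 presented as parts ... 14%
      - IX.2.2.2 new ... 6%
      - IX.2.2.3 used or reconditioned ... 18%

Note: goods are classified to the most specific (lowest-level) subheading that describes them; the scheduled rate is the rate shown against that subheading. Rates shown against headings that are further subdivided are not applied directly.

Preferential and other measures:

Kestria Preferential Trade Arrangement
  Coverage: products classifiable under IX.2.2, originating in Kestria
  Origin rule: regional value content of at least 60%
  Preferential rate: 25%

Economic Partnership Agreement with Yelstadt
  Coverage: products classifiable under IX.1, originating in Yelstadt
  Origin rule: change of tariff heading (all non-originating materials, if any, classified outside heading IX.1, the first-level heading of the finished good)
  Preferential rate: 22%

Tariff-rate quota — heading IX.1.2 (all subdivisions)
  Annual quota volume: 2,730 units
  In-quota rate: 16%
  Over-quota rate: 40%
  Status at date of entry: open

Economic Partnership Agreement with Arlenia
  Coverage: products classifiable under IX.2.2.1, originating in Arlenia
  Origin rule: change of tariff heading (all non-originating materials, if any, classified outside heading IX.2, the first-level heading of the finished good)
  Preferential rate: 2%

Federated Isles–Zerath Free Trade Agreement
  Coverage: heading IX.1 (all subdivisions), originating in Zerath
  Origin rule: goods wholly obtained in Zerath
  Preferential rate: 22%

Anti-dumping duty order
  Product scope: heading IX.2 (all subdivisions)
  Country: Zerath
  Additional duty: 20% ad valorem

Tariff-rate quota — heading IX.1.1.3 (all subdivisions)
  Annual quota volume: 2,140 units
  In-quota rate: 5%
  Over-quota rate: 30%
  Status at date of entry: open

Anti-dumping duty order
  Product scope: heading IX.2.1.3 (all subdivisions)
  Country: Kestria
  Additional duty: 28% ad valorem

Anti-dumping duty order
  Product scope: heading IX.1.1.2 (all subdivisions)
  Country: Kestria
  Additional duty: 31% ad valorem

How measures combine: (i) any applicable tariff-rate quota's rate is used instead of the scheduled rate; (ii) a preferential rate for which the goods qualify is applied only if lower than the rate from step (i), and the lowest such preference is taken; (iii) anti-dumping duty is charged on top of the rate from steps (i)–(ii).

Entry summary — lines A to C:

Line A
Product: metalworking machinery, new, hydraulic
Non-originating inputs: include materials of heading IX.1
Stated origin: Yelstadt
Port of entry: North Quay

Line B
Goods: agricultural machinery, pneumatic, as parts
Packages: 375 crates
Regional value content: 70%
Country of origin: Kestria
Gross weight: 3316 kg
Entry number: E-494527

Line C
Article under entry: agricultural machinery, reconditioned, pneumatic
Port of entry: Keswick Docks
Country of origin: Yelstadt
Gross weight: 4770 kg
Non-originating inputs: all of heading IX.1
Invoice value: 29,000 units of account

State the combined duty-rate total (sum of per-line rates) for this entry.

Line A: metalworking → IX.1; hydraulic → IX.1.1; new → IX.1.1.1. Scheduled 18%. Yelstadt agreement on IX.1: CTH not met. → 18%.
Line B: agricultural → IX.2; pneumatic → IX.2.2; as parts → IX.2.2.1. Scheduled 14%. Kestria agreement on IX.2.2: RVC ≥ 60% → 25% available; preference 25% not lower than 14% → no reduction. → 14%.
Line C: agricultural → IX.2; pneumatic → IX.2.2; reconditioned → IX.2.2.3. Scheduled 18%. Yelstadt agreement on IX.1: IX.2.2.3 not covered. → 18%.
Sum: 18% + 14% + 18% = 50%.

50%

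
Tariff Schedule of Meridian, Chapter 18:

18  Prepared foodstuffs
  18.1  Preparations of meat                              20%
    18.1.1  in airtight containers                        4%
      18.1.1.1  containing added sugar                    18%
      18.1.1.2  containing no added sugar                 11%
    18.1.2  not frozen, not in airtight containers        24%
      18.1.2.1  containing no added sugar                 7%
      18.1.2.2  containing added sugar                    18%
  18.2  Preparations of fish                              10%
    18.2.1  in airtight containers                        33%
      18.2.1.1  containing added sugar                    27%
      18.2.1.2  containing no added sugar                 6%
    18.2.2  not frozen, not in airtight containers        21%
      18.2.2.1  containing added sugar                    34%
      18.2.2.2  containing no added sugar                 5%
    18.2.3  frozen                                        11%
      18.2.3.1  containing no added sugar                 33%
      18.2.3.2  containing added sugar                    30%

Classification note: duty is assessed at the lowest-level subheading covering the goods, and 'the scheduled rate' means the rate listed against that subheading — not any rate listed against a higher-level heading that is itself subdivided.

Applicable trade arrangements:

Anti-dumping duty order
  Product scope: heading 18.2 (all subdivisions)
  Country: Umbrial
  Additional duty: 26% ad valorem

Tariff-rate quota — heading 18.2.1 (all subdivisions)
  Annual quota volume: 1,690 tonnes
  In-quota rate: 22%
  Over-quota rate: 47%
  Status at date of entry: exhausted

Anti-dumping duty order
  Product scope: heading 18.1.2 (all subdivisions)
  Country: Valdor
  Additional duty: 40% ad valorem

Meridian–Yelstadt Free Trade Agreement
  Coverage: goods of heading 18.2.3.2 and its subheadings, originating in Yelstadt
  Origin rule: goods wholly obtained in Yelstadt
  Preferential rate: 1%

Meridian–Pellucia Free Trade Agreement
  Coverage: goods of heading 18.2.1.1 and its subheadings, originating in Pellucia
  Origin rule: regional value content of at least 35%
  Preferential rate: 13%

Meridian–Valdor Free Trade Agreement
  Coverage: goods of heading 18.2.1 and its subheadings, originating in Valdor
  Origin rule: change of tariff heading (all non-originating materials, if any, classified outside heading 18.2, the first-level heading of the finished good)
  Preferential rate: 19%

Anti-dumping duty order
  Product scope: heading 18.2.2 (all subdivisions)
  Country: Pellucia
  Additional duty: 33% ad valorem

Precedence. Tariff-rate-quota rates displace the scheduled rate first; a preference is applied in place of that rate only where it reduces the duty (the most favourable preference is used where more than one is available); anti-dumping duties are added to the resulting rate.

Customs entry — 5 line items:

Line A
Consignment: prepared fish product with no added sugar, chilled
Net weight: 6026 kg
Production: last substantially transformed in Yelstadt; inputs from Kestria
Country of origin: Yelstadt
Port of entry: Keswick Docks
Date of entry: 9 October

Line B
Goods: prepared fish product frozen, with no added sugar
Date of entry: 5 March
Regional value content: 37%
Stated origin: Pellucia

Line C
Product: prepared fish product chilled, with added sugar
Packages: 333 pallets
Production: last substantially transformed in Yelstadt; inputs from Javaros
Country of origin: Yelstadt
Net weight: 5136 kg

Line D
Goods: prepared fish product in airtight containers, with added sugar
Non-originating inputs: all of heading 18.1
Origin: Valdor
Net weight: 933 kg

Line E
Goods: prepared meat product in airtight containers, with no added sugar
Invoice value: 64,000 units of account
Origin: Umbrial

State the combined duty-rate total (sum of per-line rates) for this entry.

Line A: prepared fish product → 18.2; chilled → 18.2.2; with no added sugar → 18.2.2.2. Scheduled 5%. Yelstadt agreement on 18.2.3.2: 18.2.2.2 not covered. → 5%.
Line B: prepared fish product → 18.2; frozen → 18.2.3; with no added sugar → 18.2.3.1. Scheduled 33%. Pellucia agreement on 18.2.1.1: 18.2.3.1 not covered. → 33%.
Line C: prepared fish product → 18.2; chilled → 18.2.2; with added sugar → 18.2.2.1. Scheduled 34%. Yelstadt agreement on 18.2.3.2: 18.2.2.1 not covered. → 34%.
Line D: prepared fish product → 18.2; in airtight containers → 18.2.1; with added sugar → 18.2.1.1. Scheduled 27%. quota on 18.2.1 exhausted → over-quota 47%; Valdor agreement on 18.2.1: CTH met → 19% available; preferential 19%. → 19%.
Line E: prepared meat product → 18.1; in airtight containers → 18.1.1; with no added sugar → 18.1.1.2. Scheduled 11%. No special measure applies. → 11%.
Sum: 5% + 33% + 34% + 19% + 11% = 102%.

102%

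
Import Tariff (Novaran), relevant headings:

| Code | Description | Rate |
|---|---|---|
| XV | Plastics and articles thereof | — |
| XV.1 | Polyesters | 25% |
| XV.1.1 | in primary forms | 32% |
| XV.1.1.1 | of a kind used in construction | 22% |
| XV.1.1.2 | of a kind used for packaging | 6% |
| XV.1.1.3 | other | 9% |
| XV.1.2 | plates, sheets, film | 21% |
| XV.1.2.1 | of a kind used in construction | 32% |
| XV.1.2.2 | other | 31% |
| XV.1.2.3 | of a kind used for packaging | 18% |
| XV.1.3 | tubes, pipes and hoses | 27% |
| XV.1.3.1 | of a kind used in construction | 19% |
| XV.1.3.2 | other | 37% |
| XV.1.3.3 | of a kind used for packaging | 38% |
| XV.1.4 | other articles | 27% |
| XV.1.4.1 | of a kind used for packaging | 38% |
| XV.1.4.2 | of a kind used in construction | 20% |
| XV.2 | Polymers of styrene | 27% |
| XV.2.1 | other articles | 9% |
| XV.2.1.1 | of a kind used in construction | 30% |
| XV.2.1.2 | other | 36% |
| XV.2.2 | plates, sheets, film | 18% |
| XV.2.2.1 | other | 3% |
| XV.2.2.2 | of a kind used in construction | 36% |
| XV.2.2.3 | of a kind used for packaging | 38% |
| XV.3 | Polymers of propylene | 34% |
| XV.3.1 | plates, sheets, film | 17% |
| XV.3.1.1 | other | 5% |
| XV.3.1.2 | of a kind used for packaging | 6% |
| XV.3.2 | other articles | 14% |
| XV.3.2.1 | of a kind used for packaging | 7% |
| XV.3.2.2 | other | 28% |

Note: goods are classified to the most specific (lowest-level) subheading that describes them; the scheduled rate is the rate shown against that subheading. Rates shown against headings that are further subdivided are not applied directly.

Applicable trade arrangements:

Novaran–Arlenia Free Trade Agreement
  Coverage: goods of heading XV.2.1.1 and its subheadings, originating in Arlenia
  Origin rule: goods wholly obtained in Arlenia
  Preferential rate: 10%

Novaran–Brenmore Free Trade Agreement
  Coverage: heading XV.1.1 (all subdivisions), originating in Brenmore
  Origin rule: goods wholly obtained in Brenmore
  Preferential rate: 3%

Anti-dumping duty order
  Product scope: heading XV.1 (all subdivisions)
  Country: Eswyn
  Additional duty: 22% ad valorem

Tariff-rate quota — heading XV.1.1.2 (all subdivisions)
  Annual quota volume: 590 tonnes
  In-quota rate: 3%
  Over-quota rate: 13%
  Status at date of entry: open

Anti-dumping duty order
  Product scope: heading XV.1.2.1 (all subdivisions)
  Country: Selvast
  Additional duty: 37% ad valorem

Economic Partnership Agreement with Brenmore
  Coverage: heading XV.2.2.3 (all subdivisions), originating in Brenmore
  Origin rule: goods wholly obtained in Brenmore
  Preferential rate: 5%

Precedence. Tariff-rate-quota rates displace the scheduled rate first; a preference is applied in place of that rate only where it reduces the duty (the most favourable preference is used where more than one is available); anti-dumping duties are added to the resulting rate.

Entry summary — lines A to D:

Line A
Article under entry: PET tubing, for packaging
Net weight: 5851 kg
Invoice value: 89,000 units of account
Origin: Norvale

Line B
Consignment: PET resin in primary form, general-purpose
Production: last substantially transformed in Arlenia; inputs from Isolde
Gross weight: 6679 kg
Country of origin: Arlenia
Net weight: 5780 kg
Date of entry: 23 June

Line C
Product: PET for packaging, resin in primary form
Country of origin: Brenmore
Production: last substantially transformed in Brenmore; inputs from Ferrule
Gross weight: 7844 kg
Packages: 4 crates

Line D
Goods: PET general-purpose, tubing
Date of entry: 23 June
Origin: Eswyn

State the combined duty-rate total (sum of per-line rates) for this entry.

109%

Line A: PET → XV.1; tubing → XV.1.3; for packaging → XV.1.3.3. Scheduled 38%. No special measure applies. → 38%.
Line B: PET → XV.1; resin in primary form → XV.1.1; general-purpose → XV.1.1.3. Scheduled 9%. Arlenia agreement on XV.2.1.1: XV.1.1.3 not covered. → 9%.
Line C: PET → XV.1; resin in primary form → XV.1.1; for packaging → XV.1.1.2. Scheduled 6%. quota on XV.1.1.2 open → in-quota 3%; Brenmore agreement on XV.1.1: not wholly obtained; Brenmore agreement on XV.2.2.3: XV.1.1.2 not covered. → 3%.
Line D: PET → XV.1; tubing → XV.1.3; general-purpose → XV.1.3.2. Scheduled 37%. anti-dumping (Eswyn, XV.1): +22%; total 37% + 22% = 59%. → 59%.
Sum: 38% + 9% + 3% + 59% = 109%.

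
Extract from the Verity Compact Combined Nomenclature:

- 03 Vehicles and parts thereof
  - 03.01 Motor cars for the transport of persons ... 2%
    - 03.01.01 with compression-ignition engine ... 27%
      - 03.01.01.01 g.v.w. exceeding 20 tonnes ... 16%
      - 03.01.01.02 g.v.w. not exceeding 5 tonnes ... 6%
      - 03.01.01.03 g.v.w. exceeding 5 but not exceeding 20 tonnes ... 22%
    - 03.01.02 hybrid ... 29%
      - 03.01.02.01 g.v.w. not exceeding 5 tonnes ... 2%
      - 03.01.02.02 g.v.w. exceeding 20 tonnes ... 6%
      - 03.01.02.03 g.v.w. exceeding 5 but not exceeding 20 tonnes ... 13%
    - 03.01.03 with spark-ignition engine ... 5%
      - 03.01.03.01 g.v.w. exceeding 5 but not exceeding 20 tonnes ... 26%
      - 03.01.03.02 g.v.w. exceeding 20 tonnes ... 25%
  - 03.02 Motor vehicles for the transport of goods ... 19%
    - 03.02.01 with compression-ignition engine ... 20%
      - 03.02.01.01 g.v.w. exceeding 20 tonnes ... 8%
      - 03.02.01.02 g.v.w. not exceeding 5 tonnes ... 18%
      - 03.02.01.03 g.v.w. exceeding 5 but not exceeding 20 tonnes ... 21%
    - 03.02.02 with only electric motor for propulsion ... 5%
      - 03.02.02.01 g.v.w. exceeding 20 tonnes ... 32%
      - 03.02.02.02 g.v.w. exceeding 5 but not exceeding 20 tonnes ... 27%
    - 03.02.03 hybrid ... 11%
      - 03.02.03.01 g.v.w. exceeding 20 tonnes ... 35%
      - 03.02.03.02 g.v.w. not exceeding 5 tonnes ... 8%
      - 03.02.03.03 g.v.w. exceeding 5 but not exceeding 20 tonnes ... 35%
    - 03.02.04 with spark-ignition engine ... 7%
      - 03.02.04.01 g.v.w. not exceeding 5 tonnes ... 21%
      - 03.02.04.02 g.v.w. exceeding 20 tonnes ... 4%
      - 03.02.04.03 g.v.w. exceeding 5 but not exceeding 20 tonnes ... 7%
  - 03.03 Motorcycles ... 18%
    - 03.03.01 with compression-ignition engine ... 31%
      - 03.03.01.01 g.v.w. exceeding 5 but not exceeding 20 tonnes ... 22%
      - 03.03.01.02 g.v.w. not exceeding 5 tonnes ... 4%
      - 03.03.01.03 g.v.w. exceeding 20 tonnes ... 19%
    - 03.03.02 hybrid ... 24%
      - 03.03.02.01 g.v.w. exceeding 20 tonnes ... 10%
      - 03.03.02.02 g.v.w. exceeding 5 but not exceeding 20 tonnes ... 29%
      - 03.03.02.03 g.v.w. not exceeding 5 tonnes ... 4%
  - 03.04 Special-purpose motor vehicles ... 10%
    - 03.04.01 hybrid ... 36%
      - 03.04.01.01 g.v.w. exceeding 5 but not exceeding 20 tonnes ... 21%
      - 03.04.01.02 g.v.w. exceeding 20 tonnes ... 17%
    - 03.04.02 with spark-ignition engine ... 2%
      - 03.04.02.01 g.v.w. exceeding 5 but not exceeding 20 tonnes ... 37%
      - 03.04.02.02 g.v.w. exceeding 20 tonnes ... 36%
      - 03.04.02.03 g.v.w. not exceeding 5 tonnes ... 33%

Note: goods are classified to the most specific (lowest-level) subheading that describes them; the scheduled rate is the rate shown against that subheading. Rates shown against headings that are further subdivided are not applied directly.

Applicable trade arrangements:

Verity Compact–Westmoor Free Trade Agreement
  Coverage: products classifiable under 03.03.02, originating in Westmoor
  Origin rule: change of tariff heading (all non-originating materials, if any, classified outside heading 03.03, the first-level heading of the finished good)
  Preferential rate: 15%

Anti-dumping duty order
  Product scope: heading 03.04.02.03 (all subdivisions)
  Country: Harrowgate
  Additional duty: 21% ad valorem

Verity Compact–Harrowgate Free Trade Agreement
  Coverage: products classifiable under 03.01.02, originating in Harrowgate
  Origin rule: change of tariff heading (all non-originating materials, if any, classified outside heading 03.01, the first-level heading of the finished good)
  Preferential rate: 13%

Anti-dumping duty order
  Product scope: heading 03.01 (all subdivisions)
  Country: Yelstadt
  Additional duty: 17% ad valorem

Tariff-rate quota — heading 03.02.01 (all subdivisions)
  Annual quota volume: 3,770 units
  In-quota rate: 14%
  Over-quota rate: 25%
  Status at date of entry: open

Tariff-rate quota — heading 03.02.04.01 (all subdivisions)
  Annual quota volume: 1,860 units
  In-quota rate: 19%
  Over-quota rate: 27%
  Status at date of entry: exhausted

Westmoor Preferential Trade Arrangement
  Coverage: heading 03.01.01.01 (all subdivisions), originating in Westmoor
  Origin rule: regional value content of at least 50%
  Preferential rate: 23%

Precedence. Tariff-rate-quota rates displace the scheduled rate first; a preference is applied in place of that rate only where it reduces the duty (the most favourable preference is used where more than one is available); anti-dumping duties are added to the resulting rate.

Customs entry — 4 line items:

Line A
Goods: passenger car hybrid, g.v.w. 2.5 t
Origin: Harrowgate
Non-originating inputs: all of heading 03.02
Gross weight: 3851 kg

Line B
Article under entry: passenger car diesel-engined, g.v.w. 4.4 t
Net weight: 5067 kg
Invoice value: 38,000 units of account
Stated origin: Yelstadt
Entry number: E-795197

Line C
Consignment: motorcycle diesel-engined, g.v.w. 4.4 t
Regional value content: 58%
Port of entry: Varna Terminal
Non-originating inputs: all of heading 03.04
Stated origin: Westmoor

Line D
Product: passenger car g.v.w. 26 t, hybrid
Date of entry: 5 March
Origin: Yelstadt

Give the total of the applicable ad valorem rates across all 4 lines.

Line A: passenger car → 03.01; hybrid → 03.01.02; g.v.w. 2.5 t → 03.01.02.01. Scheduled 2%. Harrowgate agreement on 03.01.02: CTH met → 13% available; preference 13% not lower than 2% → no reduction. → 2%.
Line B: passenger car → 03.01; diesel-engined → 03.01.01; g.v.w. 4.4 t → 03.01.01.02. Scheduled 6%. anti-dumping (Yelstadt, 03.01): +17%; total 6% + 17% = 23%. → 23%.
Line C: motorcycle → 03.03; diesel-engined → 03.03.01; g.v.w. 4.4 t → 03.03.01.02. Scheduled 4%. Westmoor agreement on 03.03.02: 03.03.01.02 not covered; Westmoor agreement on 03.01.01.01: 03.03.01.02 not covered. → 4%.
Line D: passenger car → 03.01; hybrid → 03.01.02; g.v.w. 26 t → 03.01.02.02. Scheduled 6%. anti-dumping (Yelstadt, 03.01): +17%; total 6% + 17% = 23%. → 23%.
Sum: 2% + 23% + 4% + 23% = 52%.

52%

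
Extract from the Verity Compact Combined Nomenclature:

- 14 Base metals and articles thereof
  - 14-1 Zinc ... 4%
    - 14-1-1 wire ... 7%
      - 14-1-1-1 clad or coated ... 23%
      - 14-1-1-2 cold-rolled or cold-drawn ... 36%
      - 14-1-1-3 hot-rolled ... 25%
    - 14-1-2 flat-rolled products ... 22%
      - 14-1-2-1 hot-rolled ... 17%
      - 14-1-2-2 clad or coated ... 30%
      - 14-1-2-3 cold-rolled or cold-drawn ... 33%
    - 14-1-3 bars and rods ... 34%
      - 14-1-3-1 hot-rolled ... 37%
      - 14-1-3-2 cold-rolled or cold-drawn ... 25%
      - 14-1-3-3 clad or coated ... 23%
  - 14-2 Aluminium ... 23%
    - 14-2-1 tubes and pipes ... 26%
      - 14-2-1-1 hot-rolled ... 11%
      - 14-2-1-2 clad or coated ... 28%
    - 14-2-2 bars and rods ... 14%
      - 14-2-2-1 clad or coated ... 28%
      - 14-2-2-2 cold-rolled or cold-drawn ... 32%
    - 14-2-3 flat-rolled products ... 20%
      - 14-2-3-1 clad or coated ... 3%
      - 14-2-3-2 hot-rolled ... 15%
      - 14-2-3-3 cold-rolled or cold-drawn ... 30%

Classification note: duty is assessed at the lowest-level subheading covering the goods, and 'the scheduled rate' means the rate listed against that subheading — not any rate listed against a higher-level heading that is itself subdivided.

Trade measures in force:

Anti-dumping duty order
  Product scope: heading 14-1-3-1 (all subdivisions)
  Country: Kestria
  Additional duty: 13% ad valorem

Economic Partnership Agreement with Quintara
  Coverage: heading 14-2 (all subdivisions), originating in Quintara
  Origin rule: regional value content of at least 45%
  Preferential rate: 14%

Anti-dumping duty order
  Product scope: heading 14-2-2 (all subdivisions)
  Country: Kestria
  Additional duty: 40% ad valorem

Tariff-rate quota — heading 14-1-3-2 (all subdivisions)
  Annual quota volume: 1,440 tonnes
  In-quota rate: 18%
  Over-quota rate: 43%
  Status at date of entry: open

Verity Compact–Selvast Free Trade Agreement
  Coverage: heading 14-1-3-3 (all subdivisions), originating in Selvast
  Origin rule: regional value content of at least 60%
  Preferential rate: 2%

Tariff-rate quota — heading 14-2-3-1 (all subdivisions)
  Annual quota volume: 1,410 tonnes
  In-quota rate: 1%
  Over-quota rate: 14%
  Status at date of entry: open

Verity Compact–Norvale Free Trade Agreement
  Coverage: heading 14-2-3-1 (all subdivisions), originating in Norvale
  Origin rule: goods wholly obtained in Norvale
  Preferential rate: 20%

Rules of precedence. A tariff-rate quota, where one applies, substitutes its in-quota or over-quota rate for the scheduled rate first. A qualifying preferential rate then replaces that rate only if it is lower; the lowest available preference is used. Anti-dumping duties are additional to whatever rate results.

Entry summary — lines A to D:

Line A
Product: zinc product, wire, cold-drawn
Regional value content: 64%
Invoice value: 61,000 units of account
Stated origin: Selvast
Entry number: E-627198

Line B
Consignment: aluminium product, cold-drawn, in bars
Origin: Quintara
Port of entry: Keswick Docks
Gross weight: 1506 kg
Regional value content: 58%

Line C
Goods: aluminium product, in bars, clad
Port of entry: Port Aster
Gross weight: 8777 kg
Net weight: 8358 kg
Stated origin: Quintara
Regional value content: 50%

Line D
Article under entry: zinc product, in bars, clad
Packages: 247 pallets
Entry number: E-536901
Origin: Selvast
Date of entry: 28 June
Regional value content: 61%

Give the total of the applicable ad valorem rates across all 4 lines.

Line A: zinc → 14-1; wire → 14-1-1; cold-drawn → 14-1-1-2. Scheduled 36%. Selvast agreement on 14-1-3-3: 14-1-1-2 not covered. → 36%.
Line B: aluminium → 14-2; in bars → 14-2-2; cold-drawn → 14-2-2-2. Scheduled 32%. Quintara agreement on 14-2: RVC ≥ 45% → 14% available; preferential 14%. → 14%.
Line C: aluminium → 14-2; in bars → 14-2-2; clad → 14-2-2-1. Scheduled 28%. Quintara agreement on 14-2: RVC ≥ 45% → 14% available; preferential 14%. → 14%.
Line D: zinc → 14-1; in bars → 14-1-3; clad → 14-1-3-3. Scheduled 23%. Selvast agreement on 14-1-3-3: RVC ≥ 60% → 2% available; preferential 2%. → 2%.
Sum: 36% + 14% + 14% + 2% = 66%.

66%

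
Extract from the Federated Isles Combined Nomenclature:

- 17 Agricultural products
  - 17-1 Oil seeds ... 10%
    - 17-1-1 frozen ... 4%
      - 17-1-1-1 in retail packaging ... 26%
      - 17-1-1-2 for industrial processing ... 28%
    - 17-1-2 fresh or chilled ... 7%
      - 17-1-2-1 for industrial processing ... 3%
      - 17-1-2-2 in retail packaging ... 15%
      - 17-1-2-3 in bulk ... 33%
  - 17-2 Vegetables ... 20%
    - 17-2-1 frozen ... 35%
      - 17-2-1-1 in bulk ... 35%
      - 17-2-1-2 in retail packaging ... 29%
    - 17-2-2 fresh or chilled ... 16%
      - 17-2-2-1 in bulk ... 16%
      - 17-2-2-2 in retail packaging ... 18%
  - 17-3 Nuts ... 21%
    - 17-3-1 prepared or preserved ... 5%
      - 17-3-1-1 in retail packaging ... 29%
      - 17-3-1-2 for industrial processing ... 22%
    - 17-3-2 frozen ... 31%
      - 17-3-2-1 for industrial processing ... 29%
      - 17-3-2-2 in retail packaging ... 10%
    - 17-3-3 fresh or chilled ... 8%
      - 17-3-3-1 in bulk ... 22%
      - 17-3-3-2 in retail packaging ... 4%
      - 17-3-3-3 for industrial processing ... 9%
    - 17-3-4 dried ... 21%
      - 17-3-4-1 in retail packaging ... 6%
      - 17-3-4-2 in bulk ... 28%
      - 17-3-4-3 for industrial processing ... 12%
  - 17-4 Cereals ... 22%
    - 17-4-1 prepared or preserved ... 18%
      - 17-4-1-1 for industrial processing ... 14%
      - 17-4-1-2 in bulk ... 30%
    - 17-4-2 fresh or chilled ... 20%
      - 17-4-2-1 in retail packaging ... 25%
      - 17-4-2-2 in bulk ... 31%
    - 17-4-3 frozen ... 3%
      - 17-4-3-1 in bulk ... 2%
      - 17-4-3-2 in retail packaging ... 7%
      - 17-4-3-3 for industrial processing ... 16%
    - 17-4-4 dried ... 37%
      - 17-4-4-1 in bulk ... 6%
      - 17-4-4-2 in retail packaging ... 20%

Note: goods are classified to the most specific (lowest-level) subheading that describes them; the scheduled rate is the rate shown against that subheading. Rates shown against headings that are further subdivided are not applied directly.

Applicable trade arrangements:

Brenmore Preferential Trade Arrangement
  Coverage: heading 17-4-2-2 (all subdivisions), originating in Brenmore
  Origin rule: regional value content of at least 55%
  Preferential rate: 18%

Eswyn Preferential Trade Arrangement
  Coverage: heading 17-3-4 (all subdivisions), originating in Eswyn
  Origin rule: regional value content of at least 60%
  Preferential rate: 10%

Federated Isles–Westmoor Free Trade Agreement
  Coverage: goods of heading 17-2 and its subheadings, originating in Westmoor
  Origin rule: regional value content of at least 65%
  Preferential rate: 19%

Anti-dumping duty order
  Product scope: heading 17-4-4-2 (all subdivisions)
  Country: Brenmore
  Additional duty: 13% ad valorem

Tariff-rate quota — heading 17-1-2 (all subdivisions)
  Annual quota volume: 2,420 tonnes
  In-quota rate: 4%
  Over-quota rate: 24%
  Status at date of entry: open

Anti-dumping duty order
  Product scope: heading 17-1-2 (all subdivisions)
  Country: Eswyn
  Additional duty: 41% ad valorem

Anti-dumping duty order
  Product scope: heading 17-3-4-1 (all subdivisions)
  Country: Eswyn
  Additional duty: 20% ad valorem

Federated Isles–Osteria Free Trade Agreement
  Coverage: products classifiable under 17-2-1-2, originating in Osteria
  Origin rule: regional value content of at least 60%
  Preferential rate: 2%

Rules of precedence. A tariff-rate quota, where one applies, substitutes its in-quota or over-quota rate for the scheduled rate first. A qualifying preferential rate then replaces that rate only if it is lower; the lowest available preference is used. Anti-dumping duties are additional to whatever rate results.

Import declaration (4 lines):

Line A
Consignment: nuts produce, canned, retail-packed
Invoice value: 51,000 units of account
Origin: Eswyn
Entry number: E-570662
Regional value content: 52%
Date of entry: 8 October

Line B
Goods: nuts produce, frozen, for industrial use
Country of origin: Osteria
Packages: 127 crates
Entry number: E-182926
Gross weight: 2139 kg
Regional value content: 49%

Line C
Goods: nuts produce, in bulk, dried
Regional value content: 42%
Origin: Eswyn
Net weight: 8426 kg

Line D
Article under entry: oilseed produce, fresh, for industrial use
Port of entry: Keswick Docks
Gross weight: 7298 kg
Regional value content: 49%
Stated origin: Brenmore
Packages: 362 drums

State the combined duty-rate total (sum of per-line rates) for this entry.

90%

Line A: nuts → 17-3; canned → 17-3-1; retail-packed → 17-3-1-1. Scheduled 29%. Eswyn agreement on 17-3-4: 17-3-1-1 not covered. → 29%.
Line B: nuts → 17-3; frozen → 17-3-2; for industrial use → 17-3-2-1. Scheduled 29%. Osteria agreement on 17-2-1-2: 17-3-2-1 not covered. → 29%.
Line C: nuts → 17-3; dried → 17-3-4; in bulk → 17-3-4-2. Scheduled 28%. Eswyn agreement on 17-3-4: RVC < 60%. → 28%.
Line D: oilseed → 17-1; fresh → 17-1-2; for industrial use → 17-1-2-1. Scheduled 3%. quota on 17-1-2 open → in-quota 4%; Brenmore agreement on 17-4-2-2: 17-1-2-1 not covered. → 4%.
Sum: 29% + 29% + 28% + 4% = 90%.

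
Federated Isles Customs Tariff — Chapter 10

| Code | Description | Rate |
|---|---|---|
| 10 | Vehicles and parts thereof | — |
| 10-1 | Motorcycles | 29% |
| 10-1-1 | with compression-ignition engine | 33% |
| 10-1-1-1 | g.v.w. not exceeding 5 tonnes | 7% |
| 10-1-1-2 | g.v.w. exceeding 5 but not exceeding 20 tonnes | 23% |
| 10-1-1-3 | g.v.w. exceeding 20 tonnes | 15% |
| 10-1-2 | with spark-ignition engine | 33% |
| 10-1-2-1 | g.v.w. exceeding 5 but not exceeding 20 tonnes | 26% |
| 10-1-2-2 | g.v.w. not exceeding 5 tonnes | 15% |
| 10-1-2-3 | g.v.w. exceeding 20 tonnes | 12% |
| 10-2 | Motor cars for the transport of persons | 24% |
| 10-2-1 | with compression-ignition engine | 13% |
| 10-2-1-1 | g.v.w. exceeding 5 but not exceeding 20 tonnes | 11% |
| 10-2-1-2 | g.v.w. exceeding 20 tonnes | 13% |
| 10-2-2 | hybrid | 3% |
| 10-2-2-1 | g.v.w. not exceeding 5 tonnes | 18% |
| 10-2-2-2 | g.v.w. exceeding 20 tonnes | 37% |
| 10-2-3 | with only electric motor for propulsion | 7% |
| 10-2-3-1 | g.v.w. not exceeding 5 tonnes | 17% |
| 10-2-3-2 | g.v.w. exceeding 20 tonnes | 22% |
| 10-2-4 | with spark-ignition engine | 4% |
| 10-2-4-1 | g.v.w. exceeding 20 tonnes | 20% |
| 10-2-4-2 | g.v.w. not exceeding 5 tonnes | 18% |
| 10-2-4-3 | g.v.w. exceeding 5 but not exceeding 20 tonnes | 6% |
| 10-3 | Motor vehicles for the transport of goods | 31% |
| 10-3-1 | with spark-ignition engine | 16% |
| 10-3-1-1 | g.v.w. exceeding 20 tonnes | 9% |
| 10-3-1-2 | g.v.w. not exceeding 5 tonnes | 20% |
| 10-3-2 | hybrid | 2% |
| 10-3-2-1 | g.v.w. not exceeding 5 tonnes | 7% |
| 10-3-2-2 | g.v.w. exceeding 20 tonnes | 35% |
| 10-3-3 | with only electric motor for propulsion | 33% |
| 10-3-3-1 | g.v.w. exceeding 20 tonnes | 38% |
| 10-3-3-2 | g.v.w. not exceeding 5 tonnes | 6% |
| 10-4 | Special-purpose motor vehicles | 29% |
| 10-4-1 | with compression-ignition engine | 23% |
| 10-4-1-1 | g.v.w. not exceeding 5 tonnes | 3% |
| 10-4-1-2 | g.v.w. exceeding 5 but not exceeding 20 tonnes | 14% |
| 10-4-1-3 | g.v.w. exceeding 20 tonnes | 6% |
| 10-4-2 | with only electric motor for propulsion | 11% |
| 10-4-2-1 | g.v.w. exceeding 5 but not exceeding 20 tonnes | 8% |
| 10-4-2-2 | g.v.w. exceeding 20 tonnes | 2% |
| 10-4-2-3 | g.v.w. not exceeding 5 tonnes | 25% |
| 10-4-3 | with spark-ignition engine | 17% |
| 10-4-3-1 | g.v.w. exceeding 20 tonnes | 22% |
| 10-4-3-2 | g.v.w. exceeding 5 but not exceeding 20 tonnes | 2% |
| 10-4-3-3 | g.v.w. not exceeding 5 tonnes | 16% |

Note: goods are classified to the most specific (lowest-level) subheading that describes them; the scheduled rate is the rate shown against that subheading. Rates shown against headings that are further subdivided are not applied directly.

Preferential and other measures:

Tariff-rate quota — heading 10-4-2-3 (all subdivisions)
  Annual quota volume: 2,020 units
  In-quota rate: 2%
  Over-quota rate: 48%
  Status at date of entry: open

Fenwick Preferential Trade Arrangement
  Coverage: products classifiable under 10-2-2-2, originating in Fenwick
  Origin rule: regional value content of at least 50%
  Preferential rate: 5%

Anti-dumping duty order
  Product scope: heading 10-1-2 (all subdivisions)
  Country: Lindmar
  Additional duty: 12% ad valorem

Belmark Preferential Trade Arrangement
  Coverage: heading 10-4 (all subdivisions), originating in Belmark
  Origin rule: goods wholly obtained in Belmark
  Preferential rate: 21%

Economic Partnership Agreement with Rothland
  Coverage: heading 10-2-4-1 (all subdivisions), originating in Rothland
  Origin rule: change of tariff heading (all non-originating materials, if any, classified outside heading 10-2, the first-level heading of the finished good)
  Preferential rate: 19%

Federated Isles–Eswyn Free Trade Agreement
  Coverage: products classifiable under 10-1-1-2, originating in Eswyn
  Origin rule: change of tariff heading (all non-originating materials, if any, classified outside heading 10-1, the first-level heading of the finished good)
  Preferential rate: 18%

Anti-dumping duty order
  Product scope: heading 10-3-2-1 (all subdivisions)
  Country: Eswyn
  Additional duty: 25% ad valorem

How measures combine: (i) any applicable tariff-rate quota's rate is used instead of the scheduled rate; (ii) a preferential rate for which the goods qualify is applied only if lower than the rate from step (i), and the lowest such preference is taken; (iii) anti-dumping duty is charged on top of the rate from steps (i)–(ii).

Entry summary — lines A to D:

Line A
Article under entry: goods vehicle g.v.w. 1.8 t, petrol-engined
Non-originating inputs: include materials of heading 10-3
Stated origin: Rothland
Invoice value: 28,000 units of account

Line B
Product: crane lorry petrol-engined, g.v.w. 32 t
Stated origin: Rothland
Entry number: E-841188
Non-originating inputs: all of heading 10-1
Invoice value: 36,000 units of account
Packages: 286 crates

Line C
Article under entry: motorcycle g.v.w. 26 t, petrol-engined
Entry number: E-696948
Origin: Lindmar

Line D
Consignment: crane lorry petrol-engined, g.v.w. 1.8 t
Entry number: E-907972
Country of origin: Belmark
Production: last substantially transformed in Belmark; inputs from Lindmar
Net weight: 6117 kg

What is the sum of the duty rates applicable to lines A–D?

Line A: goods vehicle → 10-3; petrol-engined → 10-3-1; g.v.w. 1.8 t → 10-3-1-2. Scheduled 20%. Rothland agreement on 10-2-4-1: 10-3-1-2 not covered. → 20%.
Line B: crane lorry → 10-4; petrol-engined → 10-4-3; g.v.w. 32 t → 10-4-3-1. Scheduled 22%. Rothland agreement on 10-2-4-1: 10-4-3-1 not covered. → 22%.
Line C: motorcycle → 10-1; petrol-engined → 10-1-2; g.v.w. 26 t → 10-1-2-3. Scheduled 12%. anti-dumping (Lindmar, 10-1-2): +12%; total 12% + 12% = 24%. → 24%.
Line D: crane lorry → 10-4; petrol-engined → 10-4-3; g.v.w. 1.8 t → 10-4-3-3. Scheduled 16%. Belmark agreement on 10-4: not wholly obtained. → 16%.
Sum: 20% + 22% + 24% + 16% = 82%.

82%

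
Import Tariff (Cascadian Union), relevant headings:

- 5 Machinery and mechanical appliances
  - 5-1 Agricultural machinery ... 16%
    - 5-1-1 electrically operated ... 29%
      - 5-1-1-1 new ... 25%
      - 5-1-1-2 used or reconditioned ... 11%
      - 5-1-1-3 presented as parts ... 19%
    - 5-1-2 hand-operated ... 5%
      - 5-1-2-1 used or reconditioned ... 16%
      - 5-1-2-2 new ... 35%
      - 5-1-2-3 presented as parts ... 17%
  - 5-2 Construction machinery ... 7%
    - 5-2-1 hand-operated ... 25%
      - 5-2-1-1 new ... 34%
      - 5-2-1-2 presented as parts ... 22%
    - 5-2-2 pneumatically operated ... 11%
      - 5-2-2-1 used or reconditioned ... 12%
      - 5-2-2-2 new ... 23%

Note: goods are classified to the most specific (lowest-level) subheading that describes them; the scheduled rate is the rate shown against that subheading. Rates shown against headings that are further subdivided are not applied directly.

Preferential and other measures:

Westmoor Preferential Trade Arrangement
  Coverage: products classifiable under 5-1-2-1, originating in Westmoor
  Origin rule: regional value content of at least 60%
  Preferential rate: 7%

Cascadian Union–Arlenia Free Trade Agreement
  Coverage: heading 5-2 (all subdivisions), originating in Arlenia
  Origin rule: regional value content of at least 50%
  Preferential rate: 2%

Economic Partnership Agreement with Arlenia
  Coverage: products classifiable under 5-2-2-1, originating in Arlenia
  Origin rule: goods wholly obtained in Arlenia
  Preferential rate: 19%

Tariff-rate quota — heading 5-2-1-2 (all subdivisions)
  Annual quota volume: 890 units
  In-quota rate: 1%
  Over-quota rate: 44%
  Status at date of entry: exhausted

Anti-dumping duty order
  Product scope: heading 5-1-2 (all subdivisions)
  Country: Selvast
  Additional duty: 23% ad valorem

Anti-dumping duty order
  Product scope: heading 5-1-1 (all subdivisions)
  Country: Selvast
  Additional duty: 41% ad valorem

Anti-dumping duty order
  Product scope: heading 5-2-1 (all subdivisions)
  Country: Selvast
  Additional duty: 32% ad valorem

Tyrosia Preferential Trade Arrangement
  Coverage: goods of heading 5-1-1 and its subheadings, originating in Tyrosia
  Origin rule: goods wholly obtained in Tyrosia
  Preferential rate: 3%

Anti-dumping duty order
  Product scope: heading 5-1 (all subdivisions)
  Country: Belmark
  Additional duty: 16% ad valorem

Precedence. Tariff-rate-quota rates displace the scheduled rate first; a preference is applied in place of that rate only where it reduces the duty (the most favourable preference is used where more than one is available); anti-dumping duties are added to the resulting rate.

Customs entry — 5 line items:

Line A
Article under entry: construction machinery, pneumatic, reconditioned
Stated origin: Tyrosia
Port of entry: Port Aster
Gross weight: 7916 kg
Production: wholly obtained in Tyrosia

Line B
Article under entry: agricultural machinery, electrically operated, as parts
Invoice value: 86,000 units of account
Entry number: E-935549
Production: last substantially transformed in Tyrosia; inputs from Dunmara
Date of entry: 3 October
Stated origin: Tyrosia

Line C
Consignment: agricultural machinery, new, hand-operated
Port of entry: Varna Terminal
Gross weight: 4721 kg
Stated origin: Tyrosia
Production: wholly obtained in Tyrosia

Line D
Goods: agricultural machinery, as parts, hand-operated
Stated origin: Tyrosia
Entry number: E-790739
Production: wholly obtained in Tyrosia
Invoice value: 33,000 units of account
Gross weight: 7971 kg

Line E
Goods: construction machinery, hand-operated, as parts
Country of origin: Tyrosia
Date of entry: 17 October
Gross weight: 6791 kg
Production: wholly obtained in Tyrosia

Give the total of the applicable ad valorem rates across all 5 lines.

127%

Line A: construction → 5-2; pneumatic → 5-2-2; reconditioned → 5-2-2-1. Scheduled 12%. Tyrosia agreement on 5-1-1: 5-2-2-1 not covered. → 12%.
Line B: agricultural → 5-1; electrically operated → 5-1-1; as parts → 5-1-1-3. Scheduled 19%. Tyrosia agreement on 5-1-1: not wholly obtained. → 19%.
Line C: agricultural → 5-1; hand-operated → 5-1-2; new → 5-1-2-2. Scheduled 35%. Tyrosia agreement on 5-1-1: 5-1-2-2 not covered. → 35%.
Line D: agricultural → 5-1; hand-operated → 5-1-2; as parts → 5-1-2-3. Scheduled 17%. Tyrosia agreement on 5-1-1: 5-1-2-3 not covered. → 17%.
Line E: construction → 5-2; hand-operated → 5-2-1; as parts → 5-2-1-2. Scheduled 22%. quota on 5-2-1-2 exhausted → over-quota 44%; Tyrosia agreement on 5-1-1: 5-2-1-2 not covered. → 44%.
Sum: 12% + 19% + 35% + 17% + 44% = 127%.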